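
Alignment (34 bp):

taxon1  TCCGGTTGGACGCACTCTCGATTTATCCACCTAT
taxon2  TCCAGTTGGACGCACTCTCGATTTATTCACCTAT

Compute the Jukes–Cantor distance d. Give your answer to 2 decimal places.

The sequences differ at 2 of 34 sites (4, 27), so p = 2/34 ≈ 0.058824.
d = −(3/4) ln(1 − 4p/3) = −0.75 ln(1 − 0.078432) = −0.75 ln(0.921568)
  = −0.75 × (-0.081679) = 0.061259 substitutions/site.

0.06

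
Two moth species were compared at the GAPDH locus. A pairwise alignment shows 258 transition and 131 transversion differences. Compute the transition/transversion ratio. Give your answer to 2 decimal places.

R = 258/131 = 1.969465… ≈ 1.97 (to 2 d.p.).

1.97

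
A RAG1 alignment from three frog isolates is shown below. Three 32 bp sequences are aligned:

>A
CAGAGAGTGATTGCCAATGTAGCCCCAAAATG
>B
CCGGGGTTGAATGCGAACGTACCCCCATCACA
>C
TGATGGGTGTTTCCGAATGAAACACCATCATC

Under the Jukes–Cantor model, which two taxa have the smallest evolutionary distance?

A and B

A–B: 12/32 differ, p = 0.375, d = 0.520.
A–C: 14/32 differ, p = 0.438, d = 0.657.
B–C: 14/32 differ, p = 0.438, d = 0.657.
The smallest distance is between A and B.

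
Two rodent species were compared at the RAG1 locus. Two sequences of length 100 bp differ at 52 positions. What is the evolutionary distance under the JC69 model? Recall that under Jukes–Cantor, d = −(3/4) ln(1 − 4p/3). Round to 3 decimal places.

p = 52/100 = 0.52.
d = −(3/4) ln(1 − 4p/3) = −0.75 ln(1 − 0.693333) = −0.75 ln(0.306667)
  = −0.75 × (-1.181993) = 0.886495 substitutions/site.

0.886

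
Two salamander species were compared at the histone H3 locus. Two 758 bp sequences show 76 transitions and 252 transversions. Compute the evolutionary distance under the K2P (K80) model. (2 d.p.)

P = 76/758 ≈ 0.100264 and Q = 252/758 ≈ 0.332454.
Under the Kimura two-parameter model, d = −½ ln(1 − 2P − Q) − ¼ ln(1 − 2Q).
1 − 2P − Q = 0.467018, giving −½ ln(0.467018) = 0.380694.
1 − 2Q = 0.335092, giving −¼ ln(0.335092) = 0.273338.
d = 0.380694 + 0.273338 = 0.654032.

0.65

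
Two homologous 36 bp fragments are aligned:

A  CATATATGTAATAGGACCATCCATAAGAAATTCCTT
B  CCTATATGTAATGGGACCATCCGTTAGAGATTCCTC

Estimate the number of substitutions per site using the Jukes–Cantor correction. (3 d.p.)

0.188

The sequences differ at 6 of 36 sites (2, 13, 23, 25, 29, 36), so p = 6/36 ≈ 0.166667.
d = −(3/4) ln(1 − 4p/3) = −0.75 ln(1 − 0.222223) = −0.75 ln(0.777777)
  = −0.75 × (-0.251315) = 0.188486 substitutions/site.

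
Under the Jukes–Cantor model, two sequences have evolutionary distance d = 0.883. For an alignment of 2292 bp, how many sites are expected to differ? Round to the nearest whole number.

Invert JC69: p = (3/4)(1 − e^(−4d/3)) = 0.75 × (1 − e^(-1.177333)) = 0.75 × (1 − 0.308099) = 0.518926.
Expected differing sites = pL ≈ 0.518926 × 2292 = 1189.378392 ≈ 1189.

1189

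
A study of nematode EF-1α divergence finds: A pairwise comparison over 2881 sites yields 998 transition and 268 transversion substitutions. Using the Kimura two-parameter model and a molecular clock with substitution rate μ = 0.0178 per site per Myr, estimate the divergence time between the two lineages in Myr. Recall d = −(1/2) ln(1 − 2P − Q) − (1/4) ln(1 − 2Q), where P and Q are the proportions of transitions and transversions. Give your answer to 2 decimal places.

P = 998/2881 ≈ 0.346407 and Q = 268/2881 ≈ 0.093023.
Under the Kimura two-parameter model, d = −½ ln(1 − 2P − Q) − ¼ ln(1 − 2Q).
1 − 2P − Q = 0.214163, giving −½ ln(0.214163) = 0.770509.
1 − 2Q = 0.813954, giving −¼ ln(0.813954) = 0.051463.
d = 0.770509 + 0.051463 = 0.821972.
Under a molecular clock d = 2μt, so t = d/(2μ) = 0.821972 / (2 × 0.0178) = 23.09 Myr.

23.09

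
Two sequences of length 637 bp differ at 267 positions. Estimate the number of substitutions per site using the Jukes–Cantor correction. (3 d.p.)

p = 267/637 ≈ 0.419152.
d = −(3/4) ln(1 − 4p/3) = −0.75 ln(1 − 0.558869) = −0.75 ln(0.441131)
  = −0.75 × (-0.818413) = 0.613810 substitutions/site.

0.614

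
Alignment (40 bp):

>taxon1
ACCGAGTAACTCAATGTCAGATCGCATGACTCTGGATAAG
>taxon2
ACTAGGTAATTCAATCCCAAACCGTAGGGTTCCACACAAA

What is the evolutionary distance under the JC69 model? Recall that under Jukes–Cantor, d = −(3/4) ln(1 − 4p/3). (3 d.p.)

0.627

The sequences differ at 17 of 40 sites, so p = 17/40 = 0.425.
d = −(3/4) ln(1 − 4p/3) = −0.75 ln(1 − 0.566667) = −0.75 ln(0.433333)
  = −0.75 × (-0.836249) = 0.627187 substitutions/site.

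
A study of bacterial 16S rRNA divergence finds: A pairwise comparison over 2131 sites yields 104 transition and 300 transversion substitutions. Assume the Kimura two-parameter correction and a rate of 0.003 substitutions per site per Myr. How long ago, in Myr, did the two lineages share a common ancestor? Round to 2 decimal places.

P = 104/2131 ≈ 0.048803 and Q = 300/2131 ≈ 0.140779.
Under the Kimura two-parameter model, d = −½ ln(1 − 2P − Q) − ¼ ln(1 − 2Q).
1 − 2P − Q = 0.761615, giving −½ ln(0.761615) = 0.136157.
1 − 2Q = 0.718442, giving −¼ ln(0.718442) = 0.082668.
d = 0.136157 + 0.082668 = 0.218825.
Under a molecular clock d = 2μt, so t = d/(2μ) = 0.218825 / (2 × 0.003) = 36.47 Myr.

36.47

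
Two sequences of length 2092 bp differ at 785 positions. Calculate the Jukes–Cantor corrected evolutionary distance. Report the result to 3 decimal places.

p = 785/2092 ≈ 0.375239.
d = −(3/4) ln(1 − 4p/3) = −0.75 ln(1 − 0.500319) = −0.75 ln(0.499681)
  = −0.75 × (-0.693785) = 0.520339 substitutions/site.

0.520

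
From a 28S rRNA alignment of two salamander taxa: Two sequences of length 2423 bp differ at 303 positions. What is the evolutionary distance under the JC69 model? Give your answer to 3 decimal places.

0.137

p = 303/2423 ≈ 0.125052.
d = −(3/4) ln(1 − 4p/3) = −0.75 ln(1 − 0.166736) = −0.75 ln(0.833264)
  = −0.75 × (-0.182405) = 0.136804 substitutions/site.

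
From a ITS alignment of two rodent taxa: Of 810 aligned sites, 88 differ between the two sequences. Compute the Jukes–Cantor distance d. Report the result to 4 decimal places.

p = 88/810 ≈ 0.108642.
d = −(3/4) ln(1 − 4p/3) = −0.75 ln(1 − 0.144856) = −0.75 ln(0.855144)
  = −0.75 × (-0.156485) = 0.117364 substitutions/site.

0.1174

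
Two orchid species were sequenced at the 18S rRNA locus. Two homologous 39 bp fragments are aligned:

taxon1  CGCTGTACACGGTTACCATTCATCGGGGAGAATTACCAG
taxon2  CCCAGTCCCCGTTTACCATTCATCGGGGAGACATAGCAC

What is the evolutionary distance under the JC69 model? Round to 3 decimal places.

0.276

The sequences differ at 9 of 39 sites (2, 4, 7, 9, 12, 32, 33, 36, 39), so p = 9/39 ≈ 0.230769.
d = −(3/4) ln(1 − 4p/3) = −0.75 ln(1 − 0.307692) = −0.75 ln(0.692308)
  = −0.75 × (-0.367724) = 0.275793 substitutions/site.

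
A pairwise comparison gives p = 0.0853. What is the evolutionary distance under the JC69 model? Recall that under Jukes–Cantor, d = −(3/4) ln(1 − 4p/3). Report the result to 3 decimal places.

0.091

d = −(3/4) ln(1 − 4p/3) = −0.75 ln(1 − 0.113733) = −0.75 ln(0.886267)
  = −0.75 × (-0.120737) = 0.090553 substitutions/site.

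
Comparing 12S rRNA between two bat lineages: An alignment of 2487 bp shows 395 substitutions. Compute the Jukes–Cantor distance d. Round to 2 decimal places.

p = 395/2487 ≈ 0.158826.
d = −(3/4) ln(1 − 4p/3) = −0.75 ln(1 − 0.211768) = −0.75 ln(0.788232)
  = −0.75 × (-0.237963) = 0.178472 substitutions/site.

0.18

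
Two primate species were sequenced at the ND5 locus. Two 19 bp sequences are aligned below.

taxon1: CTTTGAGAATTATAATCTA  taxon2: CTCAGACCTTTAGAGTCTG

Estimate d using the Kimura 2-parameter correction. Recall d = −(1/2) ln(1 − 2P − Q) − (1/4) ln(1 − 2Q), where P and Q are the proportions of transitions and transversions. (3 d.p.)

Of 19 sites, 3 differences are transitions and 5 are transversions, so P = 3/19 ≈ 0.157895 and Q = 5/19 ≈ 0.263158.
Under the Kimura two-parameter model, d = −½ ln(1 − 2P − Q) − ¼ ln(1 − 2Q).
1 − 2P − Q = 0.421052, giving −½ ln(0.421052) = 0.432499.
1 − 2Q = 0.473684, giving −¼ ln(0.473684) = 0.186804.
d = 0.432499 + 0.186804 = 0.619303.

0.619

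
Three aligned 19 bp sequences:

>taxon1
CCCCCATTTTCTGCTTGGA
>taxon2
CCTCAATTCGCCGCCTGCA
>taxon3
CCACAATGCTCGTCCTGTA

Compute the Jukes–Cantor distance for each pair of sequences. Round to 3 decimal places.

d(taxon1,taxon2) = 0.507, d(taxon1,taxon3) = 0.618, d(taxon2,taxon3) = 0.410

taxon1–taxon2: 7/19 sites differ → p ≈ 0.368421, d = −0.75 ln(1 − 0.491228) = 0.506816 ≈ 0.507.
taxon1–taxon3: 8/19 sites differ → p ≈ 0.421053, d = −0.75 ln(1 − 0.561404) = 0.618132 ≈ 0.618.
taxon2–taxon3: 6/19 sites differ → p ≈ 0.315789, d = −0.75 ln(1 − 0.421052) = 0.409907 ≈ 0.410.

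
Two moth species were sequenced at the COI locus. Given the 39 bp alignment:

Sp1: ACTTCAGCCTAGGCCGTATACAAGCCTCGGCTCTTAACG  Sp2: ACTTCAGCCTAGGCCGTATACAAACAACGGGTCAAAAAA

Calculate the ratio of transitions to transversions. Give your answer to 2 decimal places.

Transitions are A↔G and C↔T; transversions are all other mismatches.
Transitions: 2. Transversions: 6.
R = 2/6 = 0.333333… ≈ 0.33 (to 2 d.p.).

0.33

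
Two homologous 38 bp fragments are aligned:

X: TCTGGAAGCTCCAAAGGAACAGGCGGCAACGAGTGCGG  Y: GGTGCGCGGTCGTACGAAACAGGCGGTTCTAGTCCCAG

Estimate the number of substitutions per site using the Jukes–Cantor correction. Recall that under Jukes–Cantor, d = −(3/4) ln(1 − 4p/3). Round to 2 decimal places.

The sequences differ at 20 of 38 sites, so p = 20/38 ≈ 0.526316.
d = −(3/4) ln(1 − 4p/3) = −0.75 ln(1 − 0.701755) = −0.75 ln(0.298245)
  = −0.75 × (-1.209840) = 0.907380 substitutions/site.

0.91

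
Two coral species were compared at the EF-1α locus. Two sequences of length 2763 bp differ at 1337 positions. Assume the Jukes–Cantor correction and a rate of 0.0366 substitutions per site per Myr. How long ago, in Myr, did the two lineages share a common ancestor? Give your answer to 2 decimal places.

p = 1337/2763 ≈ 0.483894.
d = −(3/4) ln(1 − 4p/3) = −0.75 ln(1 − 0.645192) = −0.75 ln(0.354808)
  = −0.75 × (-1.036178) = 0.777134 substitutions/site.
Under a molecular clock d = 2μt, so t = d/(2μ) = 0.777134 / (2 × 0.0366) = 10.62 Myr.

10.62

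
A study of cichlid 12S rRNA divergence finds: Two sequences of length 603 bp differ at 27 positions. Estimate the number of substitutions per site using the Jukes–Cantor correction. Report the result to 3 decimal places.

0.046

p = 27/603 ≈ 0.044776.
d = −(3/4) ln(1 − 4p/3) = −0.75 ln(1 − 0.059701) = −0.75 ln(0.940299)
  = −0.75 × (-0.061557) = 0.046168 substitutions/site.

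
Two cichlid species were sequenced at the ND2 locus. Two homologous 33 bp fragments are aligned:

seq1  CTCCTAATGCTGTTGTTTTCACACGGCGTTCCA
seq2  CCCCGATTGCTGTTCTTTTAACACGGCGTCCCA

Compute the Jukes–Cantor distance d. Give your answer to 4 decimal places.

The sequences differ at 6 of 33 sites (2, 5, 7, 15, 20, 30), so p = 6/33 ≈ 0.181818.
d = −(3/4) ln(1 − 4p/3) = −0.75 ln(1 − 0.242424) = −0.75 ln(0.757576)
  = −0.75 × (-0.277631) = 0.208223 substitutions/site.

0.2082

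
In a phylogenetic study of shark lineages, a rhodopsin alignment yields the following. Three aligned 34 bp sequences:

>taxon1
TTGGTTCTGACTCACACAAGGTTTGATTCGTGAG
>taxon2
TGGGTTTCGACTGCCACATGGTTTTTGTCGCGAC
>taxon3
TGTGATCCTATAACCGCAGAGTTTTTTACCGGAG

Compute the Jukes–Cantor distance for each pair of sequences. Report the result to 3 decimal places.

d(taxon1,taxon2) = 0.423, d(taxon1,taxon3) = 0.824, d(taxon2,taxon3) = 0.665

taxon1–taxon2: 11/34 sites differ → p ≈ 0.323529, d = −0.75 ln(1 − 0.431372) = 0.423397 ≈ 0.423.
taxon1–taxon3: 17/34 sites differ → p = 0.5, d = −0.75 ln(1 − 0.666667) = 0.823960 ≈ 0.824.
taxon2–taxon3: 15/34 sites differ → p ≈ 0.441176, d = −0.75 ln(1 − 0.588235) = 0.665477 ≈ 0.665.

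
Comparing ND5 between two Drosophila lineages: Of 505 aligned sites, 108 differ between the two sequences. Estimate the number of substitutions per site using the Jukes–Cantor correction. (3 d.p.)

0.252

p = 108/505 ≈ 0.213861.
d = −(3/4) ln(1 − 4p/3) = −0.75 ln(1 − 0.285148) = −0.75 ln(0.714852)
  = −0.75 × (-0.335680) = 0.251760 substitutions/site.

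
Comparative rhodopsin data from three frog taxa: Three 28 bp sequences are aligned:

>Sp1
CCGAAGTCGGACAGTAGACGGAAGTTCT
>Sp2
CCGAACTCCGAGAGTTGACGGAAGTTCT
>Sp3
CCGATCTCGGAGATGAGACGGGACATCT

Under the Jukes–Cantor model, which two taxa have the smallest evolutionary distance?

Sp1–Sp2: 4/28 differ, p = 0.143, d = 0.158.
Sp1–Sp3: 8/28 differ, p = 0.286, d = 0.360.
Sp2–Sp3: 8/28 differ, p = 0.286, d = 0.360.
The smallest distance is between Sp1 and Sp2.

Sp1 and Sp2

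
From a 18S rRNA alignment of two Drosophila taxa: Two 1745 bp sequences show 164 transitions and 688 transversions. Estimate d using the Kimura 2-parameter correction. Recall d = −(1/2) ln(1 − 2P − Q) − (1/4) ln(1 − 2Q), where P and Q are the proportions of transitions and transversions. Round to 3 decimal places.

0.825

P = 164/1745 ≈ 0.093983 and Q = 688/1745 ≈ 0.394269.
Under the Kimura two-parameter model, d = −½ ln(1 − 2P − Q) − ¼ ln(1 − 2Q).
1 − 2P − Q = 0.417765, giving −½ ln(0.417765) = 0.436418.
1 − 2Q = 0.211462, giving −¼ ln(0.211462) = 0.388427.
d = 0.436418 + 0.388427 = 0.824845.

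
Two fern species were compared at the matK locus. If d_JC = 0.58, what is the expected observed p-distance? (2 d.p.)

0.40

p = (3/4)(1 − e^(−4d/3)) = 0.75 × (1 − e^(-0.773333)) = 0.75 × (1 − 0.461472) = 0.403896.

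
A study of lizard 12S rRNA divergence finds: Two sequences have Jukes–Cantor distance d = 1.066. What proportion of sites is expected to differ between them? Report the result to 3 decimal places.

p = (3/4)(1 − e^(−4d/3)) = 0.75 × (1 − e^(-1.421333)) = 0.75 × (1 − 0.241392) = 0.568956.

0.569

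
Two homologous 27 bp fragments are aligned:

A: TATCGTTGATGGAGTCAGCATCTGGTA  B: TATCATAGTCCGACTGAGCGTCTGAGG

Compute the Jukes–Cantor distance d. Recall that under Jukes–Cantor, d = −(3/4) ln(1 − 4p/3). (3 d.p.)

The sequences differ at 11 of 27 sites, so p = 11/27 ≈ 0.407407.
d = −(3/4) ln(1 − 4p/3) = −0.75 ln(1 − 0.543209) = −0.75 ln(0.456791)
  = −0.75 × (-0.783529) = 0.587647 substitutions/site.

0.588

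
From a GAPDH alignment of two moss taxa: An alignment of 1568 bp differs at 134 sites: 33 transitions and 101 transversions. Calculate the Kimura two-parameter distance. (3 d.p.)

0.091

P = 33/1568 ≈ 0.021046 and Q = 101/1568 ≈ 0.064413.
Under the Kimura two-parameter model, d = −½ ln(1 − 2P − Q) − ¼ ln(1 − 2Q).
1 − 2P − Q = 0.893495, giving −½ ln(0.893495) = 0.056307.
1 − 2Q = 0.871174, giving −¼ ln(0.871174) = 0.034478.
d = 0.056307 + 0.034478 = 0.090785.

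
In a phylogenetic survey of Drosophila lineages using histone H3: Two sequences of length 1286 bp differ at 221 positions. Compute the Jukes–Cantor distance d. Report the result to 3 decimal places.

p = 221/1286 ≈ 0.171851.
d = −(3/4) ln(1 − 4p/3) = −0.75 ln(1 − 0.229135) = −0.75 ln(0.770865)
  = −0.75 × (-0.260242) = 0.195182 substitutions/site.

0.195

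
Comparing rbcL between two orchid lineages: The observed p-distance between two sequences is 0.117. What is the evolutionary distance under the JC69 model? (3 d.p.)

0.127

d = −(3/4) ln(1 − 4p/3) = −0.75 ln(1 − 0.156) = −0.75 ln(0.844)
  = −0.75 × (-0.169603) = 0.127202 substitutions/site.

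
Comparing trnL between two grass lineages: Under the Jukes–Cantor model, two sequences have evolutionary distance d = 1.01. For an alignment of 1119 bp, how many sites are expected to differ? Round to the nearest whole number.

Invert JC69: p = (3/4)(1 − e^(−4d/3)) = 0.75 × (1 − e^(-1.346667)) = 0.75 × (1 − 0.260106) = 0.554921.
Expected differing sites = pL ≈ 0.554921 × 1119 = 620.956599 ≈ 621.

621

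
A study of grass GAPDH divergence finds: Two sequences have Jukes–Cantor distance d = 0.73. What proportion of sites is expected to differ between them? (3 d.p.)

0.467

p = (3/4)(1 − e^(−4d/3)) = 0.75 × (1 − e^(-0.973333)) = 0.75 × (1 − 0.377822) = 0.466634.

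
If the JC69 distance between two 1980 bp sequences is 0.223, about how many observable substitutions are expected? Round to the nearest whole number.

382

Invert JC69: p = (3/4)(1 − e^(−4d/3)) = 0.75 × (1 − e^(-0.297333)) = 0.75 × (1 − 0.742797) = 0.192902.
Expected differing sites = pL ≈ 0.192902 × 1980 = 381.94596 ≈ 382.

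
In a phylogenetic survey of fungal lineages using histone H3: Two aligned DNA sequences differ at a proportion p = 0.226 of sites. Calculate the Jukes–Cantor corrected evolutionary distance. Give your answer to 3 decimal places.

d = −(3/4) ln(1 − 4p/3) = −0.75 ln(1 − 0.301333) = −0.75 ln(0.698667)
  = −0.75 × (-0.358581) = 0.268936 substitutions/site.

0.269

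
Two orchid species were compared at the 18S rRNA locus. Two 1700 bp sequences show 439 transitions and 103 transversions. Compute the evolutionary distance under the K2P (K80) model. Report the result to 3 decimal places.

P = 439/1700 ≈ 0.258235 and Q = 103/1700 ≈ 0.060588.
Under the Kimura two-parameter model, d = −½ ln(1 − 2P − Q) − ¼ ln(1 − 2Q).
1 − 2P − Q = 0.422942, giving −½ ln(0.422942) = 0.430260.
1 − 2Q = 0.878824, giving −¼ ln(0.878824) = 0.032293.
d = 0.430260 + 0.032293 = 0.462553.

0.463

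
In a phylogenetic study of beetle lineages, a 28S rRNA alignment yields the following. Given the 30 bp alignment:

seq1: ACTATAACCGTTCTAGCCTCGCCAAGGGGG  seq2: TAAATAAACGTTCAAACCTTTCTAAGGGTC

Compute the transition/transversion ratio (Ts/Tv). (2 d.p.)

0.38

Transitions are A↔G and C↔T; transversions are all other mismatches.
Transitions: 3. Transversions: 8.
R = 3/8 = 0.375 ≈ 0.38 (to 2 d.p.).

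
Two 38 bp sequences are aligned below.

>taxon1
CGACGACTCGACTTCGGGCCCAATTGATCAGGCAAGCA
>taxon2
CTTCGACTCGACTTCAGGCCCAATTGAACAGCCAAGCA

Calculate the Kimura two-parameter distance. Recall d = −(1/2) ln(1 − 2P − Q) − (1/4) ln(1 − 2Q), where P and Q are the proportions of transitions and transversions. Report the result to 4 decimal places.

0.1450

Of 38 sites, 1 differences are transitions and 4 are transversions, so P = 1/38 ≈ 0.026316 and Q = 4/38 ≈ 0.105263.
Under the Kimura two-parameter model, d = −½ ln(1 − 2P − Q) − ¼ ln(1 − 2Q).
1 − 2P − Q = 0.842105, giving −½ ln(0.842105) = 0.085925.
1 − 2Q = 0.789474, giving −¼ ln(0.789474) = 0.059097.
d = 0.085925 + 0.059097 = 0.145022.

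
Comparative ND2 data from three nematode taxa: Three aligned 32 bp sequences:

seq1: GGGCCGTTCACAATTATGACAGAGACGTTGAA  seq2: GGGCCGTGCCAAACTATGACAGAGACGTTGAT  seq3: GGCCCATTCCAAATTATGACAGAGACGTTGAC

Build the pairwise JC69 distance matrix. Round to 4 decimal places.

d(seq1,seq2) = 0.1752, d(seq1,seq3) = 0.1752, d(seq2,seq3) = 0.1752

seq1–seq2: 5/32 sites differ → p = 0.15625, d = −0.75 ln(1 − 0.208333) = 0.175211 ≈ 0.1752.
seq1–seq3: 5/32 sites differ → p = 0.15625, d = −0.75 ln(1 − 0.208333) = 0.175211 ≈ 0.1752.
seq2–seq3: 5/32 sites differ → p = 0.15625, d = −0.75 ln(1 − 0.208333) = 0.175211 ≈ 0.1752.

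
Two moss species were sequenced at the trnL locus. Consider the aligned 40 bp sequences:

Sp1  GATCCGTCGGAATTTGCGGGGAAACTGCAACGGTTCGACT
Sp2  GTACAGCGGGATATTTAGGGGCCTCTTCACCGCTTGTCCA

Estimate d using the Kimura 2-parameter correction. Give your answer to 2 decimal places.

0.92

Of 40 sites, 1 differences are transitions and 18 are transversions, so P = 1/40 = 0.025 and Q = 18/40 = 0.45.
Under the Kimura two-parameter model, d = −½ ln(1 − 2P − Q) − ¼ ln(1 − 2Q).
1 − 2P − Q = 0.5, giving −½ ln(0.5) = 0.346574.
1 − 2Q = 0.1, giving −¼ ln(0.1) = 0.575646.
d = 0.346574 + 0.575646 = 0.922220.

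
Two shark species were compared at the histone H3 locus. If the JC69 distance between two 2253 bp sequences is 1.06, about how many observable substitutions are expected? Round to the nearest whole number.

Invert JC69: p = (3/4)(1 − e^(−4d/3)) = 0.75 × (1 − e^(-1.413333)) = 0.75 × (1 − 0.243331) = 0.567502.
Expected differing sites = pL ≈ 0.567502 × 2253 = 1278.582006 ≈ 1279.

1279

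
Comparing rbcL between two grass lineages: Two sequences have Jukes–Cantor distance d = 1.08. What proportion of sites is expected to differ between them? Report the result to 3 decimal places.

0.572

p = (3/4)(1 − e^(−4d/3)) = 0.75 × (1 − e^(-1.44)) = 0.75 × (1 − 0.236928) = 0.572304.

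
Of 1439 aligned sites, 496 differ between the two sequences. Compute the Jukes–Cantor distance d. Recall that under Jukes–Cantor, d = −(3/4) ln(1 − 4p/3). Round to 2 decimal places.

p = 496/1439 ≈ 0.344684.
d = −(3/4) ln(1 − 4p/3) = −0.75 ln(1 − 0.459579) = −0.75 ln(0.540421)
  = −0.75 × (-0.615407) = 0.461555 substitutions/site.

0.46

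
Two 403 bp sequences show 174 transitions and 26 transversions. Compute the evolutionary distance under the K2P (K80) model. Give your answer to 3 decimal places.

1.350

P = 174/403 ≈ 0.431762 and Q = 26/403 ≈ 0.064516.
Under the Kimura two-parameter model, d = −½ ln(1 − 2P − Q) − ¼ ln(1 − 2Q).
1 − 2P − Q = 0.07196, giving −½ ln(0.07196) = 1.315822.
1 − 2Q = 0.870968, giving −¼ ln(0.870968) = 0.034538.
d = 1.315822 + 0.034538 = 1.350360.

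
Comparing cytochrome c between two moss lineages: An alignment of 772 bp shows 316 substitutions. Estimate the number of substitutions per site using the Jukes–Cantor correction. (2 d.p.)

p = 316/772 ≈ 0.409326.
d = −(3/4) ln(1 − 4p/3) = −0.75 ln(1 − 0.545768) = −0.75 ln(0.454232)
  = −0.75 × (-0.789147) = 0.591860 substitutions/site.

0.59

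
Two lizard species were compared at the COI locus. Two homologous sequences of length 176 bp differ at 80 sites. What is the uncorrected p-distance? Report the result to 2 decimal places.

p = 80/176 = 0.454545… ≈ 0.45 (to 2 d.p.).

0.45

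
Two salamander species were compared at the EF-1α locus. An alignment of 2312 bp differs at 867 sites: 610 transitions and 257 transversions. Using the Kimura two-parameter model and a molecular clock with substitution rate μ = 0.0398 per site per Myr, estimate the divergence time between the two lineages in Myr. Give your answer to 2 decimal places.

7.19

P = 610/2312 ≈ 0.263841 and Q = 257/2312 ≈ 0.111159.
Under the Kimura two-parameter model, d = −½ ln(1 − 2P − Q) − ¼ ln(1 − 2Q).
1 − 2P − Q = 0.361159, giving −½ ln(0.361159) = 0.509218.
1 − 2Q = 0.777682, giving −¼ ln(0.777682) = 0.062859.
d = 0.509218 + 0.062859 = 0.572077.
Under a molecular clock d = 2μt, so t = d/(2μ) = 0.572077 / (2 × 0.0398) = 7.19 Myr.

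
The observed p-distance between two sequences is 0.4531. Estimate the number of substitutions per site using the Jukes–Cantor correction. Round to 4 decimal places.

d = −(3/4) ln(1 − 4p/3) = −0.75 ln(1 − 0.604133) = −0.75 ln(0.395867)
  = −0.75 × (-0.926677) = 0.695008 substitutions/site.

0.6950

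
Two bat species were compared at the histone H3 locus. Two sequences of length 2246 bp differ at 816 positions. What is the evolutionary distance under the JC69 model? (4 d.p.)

p = 816/2246 ≈ 0.363313.
d = −(3/4) ln(1 − 4p/3) = −0.75 ln(1 − 0.484417) = −0.75 ln(0.515583)
  = −0.75 × (-0.662457) = 0.496843 substitutions/site.

0.4968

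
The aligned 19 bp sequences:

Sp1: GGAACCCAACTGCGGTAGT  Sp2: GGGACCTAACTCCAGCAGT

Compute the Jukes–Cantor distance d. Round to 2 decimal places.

The sequences differ at 5 of 19 sites (3, 7, 12, 14, 16), so p = 5/19 ≈ 0.263158.
d = −(3/4) ln(1 − 4p/3) = −0.75 ln(1 − 0.350877) = −0.75 ln(0.649123)
  = −0.75 × (-0.432133) = 0.324100 substitutions/site.

0.32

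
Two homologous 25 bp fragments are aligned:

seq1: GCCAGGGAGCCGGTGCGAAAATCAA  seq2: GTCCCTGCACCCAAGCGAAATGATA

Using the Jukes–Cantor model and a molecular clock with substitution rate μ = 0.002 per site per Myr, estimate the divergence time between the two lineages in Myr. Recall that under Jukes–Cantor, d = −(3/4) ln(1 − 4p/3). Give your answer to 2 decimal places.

The sequences differ at 13 of 25 sites, so p = 13/25 = 0.52.
d = −(3/4) ln(1 − 4p/3) = −0.75 ln(1 − 0.693333) = −0.75 ln(0.306667)
  = −0.75 × (-1.181993) = 0.886495 substitutions/site.
Under a molecular clock d = 2μt, so t = d/(2μ) = 0.886495 / (2 × 0.002) = 221.62 Myr.

221.62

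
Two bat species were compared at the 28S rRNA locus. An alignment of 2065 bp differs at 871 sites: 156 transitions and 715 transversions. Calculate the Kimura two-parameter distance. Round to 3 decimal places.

0.639

P = 156/2065 ≈ 0.075545 and Q = 715/2065 ≈ 0.346247.
Under the Kimura two-parameter model, d = −½ ln(1 − 2P − Q) − ¼ ln(1 − 2Q).
1 − 2P − Q = 0.502663, giving −½ ln(0.502663) = 0.343918.
1 − 2Q = 0.307506, giving −¼ ln(0.307506) = 0.294815.
d = 0.343918 + 0.294815 = 0.638733.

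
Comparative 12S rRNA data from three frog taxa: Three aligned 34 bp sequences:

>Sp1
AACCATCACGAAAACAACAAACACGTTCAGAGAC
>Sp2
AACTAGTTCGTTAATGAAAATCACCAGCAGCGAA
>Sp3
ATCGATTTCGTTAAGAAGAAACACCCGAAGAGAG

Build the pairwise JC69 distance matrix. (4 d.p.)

d(Sp1,Sp2) = 0.6655, d(Sp1,Sp3) = 0.5347, d(Sp2,Sp3) = 0.4234

Sp1–Sp2: 15/34 sites differ → p ≈ 0.441176, d = −0.75 ln(1 − 0.588235) = 0.665477 ≈ 0.6655.
Sp1–Sp3: 13/34 sites differ → p ≈ 0.382353, d = −0.75 ln(1 − 0.509804) = 0.534712 ≈ 0.5347.
Sp2–Sp3: 11/34 sites differ → p ≈ 0.323529, d = −0.75 ln(1 − 0.431372) = 0.423397 ≈ 0.4234.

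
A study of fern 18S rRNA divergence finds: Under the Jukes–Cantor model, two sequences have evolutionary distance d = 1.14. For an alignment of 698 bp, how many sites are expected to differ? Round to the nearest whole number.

409

Invert JC69: p = (3/4)(1 − e^(−4d/3)) = 0.75 × (1 − e^(-1.52)) = 0.75 × (1 − 0.218712) = 0.585966.
Expected differing sites = pL ≈ 0.585966 × 698 = 409.004268 ≈ 409.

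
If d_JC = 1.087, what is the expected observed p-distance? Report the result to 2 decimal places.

0.57

p = (3/4)(1 − e^(−4d/3)) = 0.75 × (1 − e^(-1.449333)) = 0.75 × (1 − 0.234727) = 0.573955.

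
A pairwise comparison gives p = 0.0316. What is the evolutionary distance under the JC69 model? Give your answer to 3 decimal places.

0.032

d = −(3/4) ln(1 − 4p/3) = −0.75 ln(1 − 0.042133) = −0.75 ln(0.957867)
  = −0.75 × (-0.043046) = 0.032285 substitutions/site.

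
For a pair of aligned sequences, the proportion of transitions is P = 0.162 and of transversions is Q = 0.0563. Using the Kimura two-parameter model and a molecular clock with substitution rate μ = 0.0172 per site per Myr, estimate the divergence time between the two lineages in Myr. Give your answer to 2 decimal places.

Under the Kimura two-parameter model, d = −½ ln(1 − 2P − Q) − ¼ ln(1 − 2Q).
1 − 2P − Q = 0.6197, giving −½ ln(0.6197) = 0.239260.
1 − 2Q = 0.8874, giving −¼ ln(0.8874) = 0.029865.
d = 0.239260 + 0.029865 = 0.269125.
Under a molecular clock d = 2μt, so t = d/(2μ) = 0.269125 / (2 × 0.0172) = 7.82 Myr.

7.82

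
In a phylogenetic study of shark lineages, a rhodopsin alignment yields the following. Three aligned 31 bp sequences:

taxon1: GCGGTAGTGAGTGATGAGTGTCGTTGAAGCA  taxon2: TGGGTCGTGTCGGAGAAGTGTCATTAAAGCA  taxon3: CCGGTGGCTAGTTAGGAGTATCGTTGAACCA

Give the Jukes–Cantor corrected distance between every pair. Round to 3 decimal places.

d(taxon1,taxon2) = 0.422, d(taxon1,taxon3) = 0.316, d(taxon2,taxon3) = 0.691

taxon1–taxon2: 10/31 sites differ → p ≈ 0.322581, d = −0.75 ln(1 − 0.430108) = 0.421731 ≈ 0.422.
taxon1–taxon3: 8/31 sites differ → p ≈ 0.258065, d = −0.75 ln(1 − 0.344087) = 0.316295 ≈ 0.316.
taxon2–taxon3: 14/31 sites differ → p ≈ 0.451613, d = −0.75 ln(1 − 0.602151) = 0.691262 ≈ 0.691.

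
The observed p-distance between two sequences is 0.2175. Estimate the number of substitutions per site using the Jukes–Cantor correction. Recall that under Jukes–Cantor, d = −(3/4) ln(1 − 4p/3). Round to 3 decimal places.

0.257

d = −(3/4) ln(1 − 4p/3) = −0.75 ln(1 − 0.29) = −0.75 ln(0.71)
  = −0.75 × (-0.342490) = 0.256868 substitutions/site.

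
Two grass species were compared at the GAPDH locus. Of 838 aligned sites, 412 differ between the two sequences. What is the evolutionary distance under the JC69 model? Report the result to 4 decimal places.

p = 412/838 ≈ 0.491647.
d = −(3/4) ln(1 − 4p/3) = −0.75 ln(1 − 0.655529) = −0.75 ln(0.344471)
  = −0.75 × (-1.065745) = 0.799309 substitutions/site.

0.7993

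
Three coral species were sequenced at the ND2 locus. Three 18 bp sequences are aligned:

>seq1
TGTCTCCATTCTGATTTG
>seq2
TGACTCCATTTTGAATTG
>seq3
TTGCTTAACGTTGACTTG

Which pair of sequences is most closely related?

seq1–seq2: 3/18 differ, p = 0.167, d = 0.188.
seq1–seq3: 8/18 differ, p = 0.444, d = 0.673.
seq2–seq3: 7/18 differ, p = 0.389, d = 0.548.
The smallest distance is between seq1 and seq2.

seq1 and seq2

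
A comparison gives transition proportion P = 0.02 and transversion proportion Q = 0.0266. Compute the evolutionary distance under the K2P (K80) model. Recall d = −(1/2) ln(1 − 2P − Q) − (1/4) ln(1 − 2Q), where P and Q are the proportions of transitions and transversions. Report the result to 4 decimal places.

0.0481

Under the Kimura two-parameter model, d = −½ ln(1 − 2P − Q) − ¼ ln(1 − 2Q).
1 − 2P − Q = 0.9334, giving −½ ln(0.9334) = 0.034461.
1 − 2Q = 0.9468, giving −¼ ln(0.9468) = 0.013667.
d = 0.034461 + 0.013667 = 0.048128.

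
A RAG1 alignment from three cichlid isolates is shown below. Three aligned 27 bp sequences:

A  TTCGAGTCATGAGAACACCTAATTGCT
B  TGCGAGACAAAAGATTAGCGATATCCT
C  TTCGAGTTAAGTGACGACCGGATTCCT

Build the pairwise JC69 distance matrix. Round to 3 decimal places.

A–B: 11/27 sites differ → p ≈ 0.407407, d = −0.75 ln(1 − 0.543209) = 0.587647 ≈ 0.588.
A–C: 8/27 sites differ → p ≈ 0.296296, d = −0.75 ln(1 − 0.395061) = 0.376971 ≈ 0.377.
B–C: 11/27 sites differ → p ≈ 0.407407, d = −0.75 ln(1 − 0.543209) = 0.587647 ≈ 0.588.

d(A,B) = 0.588, d(A,C) = 0.377, d(B,C) = 0.588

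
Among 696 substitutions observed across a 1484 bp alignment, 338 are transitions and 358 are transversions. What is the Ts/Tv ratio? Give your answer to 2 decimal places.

0.94

R = 338/358 = 0.944134… ≈ 0.94 (to 2 d.p.).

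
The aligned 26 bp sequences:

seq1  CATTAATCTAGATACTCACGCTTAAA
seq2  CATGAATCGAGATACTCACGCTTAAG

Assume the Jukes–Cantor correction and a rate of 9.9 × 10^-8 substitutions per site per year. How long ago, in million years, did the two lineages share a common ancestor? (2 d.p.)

The sequences differ at 3 of 26 sites (4, 9, 26), so p = 3/26 ≈ 0.115385.
d = −(3/4) ln(1 − 4p/3) = −0.75 ln(1 − 0.153847) = −0.75 ln(0.846153)
  = −0.75 × (-0.167055) = 0.125291 substitutions/site.
Under a molecular clock d = 2μt, so t = d/(2μ) = 0.125291 / (2 × 9.9 × 10^-8) = 0.63 million years.

0.63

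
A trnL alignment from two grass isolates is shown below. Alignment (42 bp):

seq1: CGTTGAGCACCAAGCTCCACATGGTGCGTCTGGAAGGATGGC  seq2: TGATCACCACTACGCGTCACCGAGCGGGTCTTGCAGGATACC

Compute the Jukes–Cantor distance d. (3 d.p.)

The sequences differ at 17 of 42 sites, so p = 17/42 ≈ 0.404762.
d = −(3/4) ln(1 − 4p/3) = −0.75 ln(1 − 0.539683) = −0.75 ln(0.460317)
  = −0.75 × (-0.775840) = 0.581880 substitutions/site.

0.582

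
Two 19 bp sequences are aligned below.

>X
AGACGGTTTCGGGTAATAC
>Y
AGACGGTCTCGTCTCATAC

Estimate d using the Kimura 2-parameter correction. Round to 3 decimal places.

0.248

Of 19 sites, 1 differences are transitions and 3 are transversions, so P = 1/19 ≈ 0.052632 and Q = 3/19 ≈ 0.157895.
Under the Kimura two-parameter model, d = −½ ln(1 − 2P − Q) − ¼ ln(1 − 2Q).
1 − 2P − Q = 0.736841, giving −½ ln(0.736841) = 0.152692.
1 − 2Q = 0.68421, giving −¼ ln(0.68421) = 0.094873.
d = 0.152692 + 0.094873 = 0.247565.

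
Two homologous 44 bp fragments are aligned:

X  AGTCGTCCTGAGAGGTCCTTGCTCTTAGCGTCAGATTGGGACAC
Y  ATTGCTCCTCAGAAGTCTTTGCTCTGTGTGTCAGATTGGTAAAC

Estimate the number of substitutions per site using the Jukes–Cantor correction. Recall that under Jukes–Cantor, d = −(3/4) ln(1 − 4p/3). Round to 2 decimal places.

The sequences differ at 11 of 44 sites, so p = 11/44 = 0.25.
d = −(3/4) ln(1 − 4p/3) = −0.75 ln(1 − 0.333333) = −0.75 ln(0.666667)
  = −0.75 × (-0.405465) = 0.304099 substitutions/site.

0.30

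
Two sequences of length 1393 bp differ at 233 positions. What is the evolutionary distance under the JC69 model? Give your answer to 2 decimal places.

p = 233/1393 ≈ 0.167265.
d = −(3/4) ln(1 − 4p/3) = −0.75 ln(1 − 0.22302) = −0.75 ln(0.77698)
  = −0.75 × (-0.252341) = 0.189256 substitutions/site.

0.19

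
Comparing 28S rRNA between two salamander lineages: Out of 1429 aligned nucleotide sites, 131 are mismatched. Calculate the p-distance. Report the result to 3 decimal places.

p = 131/1429 = 0.091672… ≈ 0.092 (to 3 d.p.).

0.092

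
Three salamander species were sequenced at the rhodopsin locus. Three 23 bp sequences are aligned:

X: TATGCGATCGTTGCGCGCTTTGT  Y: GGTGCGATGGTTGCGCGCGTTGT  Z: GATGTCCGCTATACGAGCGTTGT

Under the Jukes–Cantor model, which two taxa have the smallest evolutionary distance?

X and Y

X–Y: 4/23 differ, p = 0.174, d = 0.198.
X–Z: 10/23 differ, p = 0.435, d = 0.650.
Y–Z: 10/23 differ, p = 0.435, d = 0.650.
The smallest distance is between X and Y.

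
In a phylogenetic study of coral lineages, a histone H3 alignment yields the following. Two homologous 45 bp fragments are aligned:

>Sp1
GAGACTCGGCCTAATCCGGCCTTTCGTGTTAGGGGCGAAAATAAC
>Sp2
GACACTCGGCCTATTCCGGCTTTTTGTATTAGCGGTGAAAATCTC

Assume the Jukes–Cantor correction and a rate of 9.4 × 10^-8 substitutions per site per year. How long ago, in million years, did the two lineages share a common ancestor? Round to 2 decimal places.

The sequences differ at 9 of 45 sites (3, 14, 21, 25, 28, 33, 36, 43, 44), so p = 9/45 = 0.2.
d = −(3/4) ln(1 − 4p/3) = −0.75 ln(1 − 0.266667) = −0.75 ln(0.733333)
  = −0.75 × (-0.310155) = 0.232616 substitutions/site.
Under a molecular clock d = 2μt, so t = d/(2μ) = 0.232616 / (2 × 9.4 × 10^-8) = 1.24 million years.

1.24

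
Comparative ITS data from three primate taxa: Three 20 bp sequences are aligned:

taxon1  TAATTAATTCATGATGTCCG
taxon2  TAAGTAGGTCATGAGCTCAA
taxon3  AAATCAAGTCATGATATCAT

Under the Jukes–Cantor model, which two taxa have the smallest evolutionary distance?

taxon1–taxon2: 7/20 differ, p = 0.350, d = 0.471.
taxon1–taxon3: 6/20 differ, p = 0.300, d = 0.383.
taxon2–taxon3: 7/20 differ, p = 0.350, d = 0.471.
The smallest distance is between taxon1 and taxon3.

taxon1 and taxon3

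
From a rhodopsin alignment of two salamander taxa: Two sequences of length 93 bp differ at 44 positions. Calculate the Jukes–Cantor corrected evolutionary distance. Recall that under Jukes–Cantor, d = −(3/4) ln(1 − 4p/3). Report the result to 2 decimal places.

p = 44/93 ≈ 0.473118.
d = −(3/4) ln(1 − 4p/3) = −0.75 ln(1 − 0.630824) = −0.75 ln(0.369176)
  = −0.75 × (-0.996482) = 0.747362 substitutions/site.

0.75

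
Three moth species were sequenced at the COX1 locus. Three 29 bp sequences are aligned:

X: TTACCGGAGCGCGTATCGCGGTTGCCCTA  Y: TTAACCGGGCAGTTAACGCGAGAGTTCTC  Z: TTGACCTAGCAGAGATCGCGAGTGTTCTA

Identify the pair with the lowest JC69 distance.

X–Y: 13/29 differ, p = 0.448, d = 0.683.
X–Z: 12/29 differ, p = 0.414, d = 0.602.
Y–Z: 8/29 differ, p = 0.276, d = 0.344.
The smallest distance is between Y and Z.

Y and Z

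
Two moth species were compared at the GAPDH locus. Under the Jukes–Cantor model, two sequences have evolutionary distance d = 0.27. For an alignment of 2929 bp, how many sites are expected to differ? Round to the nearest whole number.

Invert JC69: p = (3/4)(1 − e^(−4d/3)) = 0.75 × (1 − e^(-0.36)) = 0.75 × (1 − 0.697676) = 0.226743.
Expected differing sites = pL ≈ 0.226743 × 2929 = 664.130247 ≈ 664.

664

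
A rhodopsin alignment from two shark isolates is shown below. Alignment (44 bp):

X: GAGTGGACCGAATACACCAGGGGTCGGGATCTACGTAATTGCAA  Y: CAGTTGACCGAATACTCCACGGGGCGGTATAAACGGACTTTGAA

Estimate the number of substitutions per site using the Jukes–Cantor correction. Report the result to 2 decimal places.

The sequences differ at 12 of 44 sites, so p = 12/44 ≈ 0.272727.
d = −(3/4) ln(1 − 4p/3) = −0.75 ln(1 − 0.363636) = −0.75 ln(0.636364)
  = −0.75 × (-0.451985) = 0.338989 substitutions/site.

0.34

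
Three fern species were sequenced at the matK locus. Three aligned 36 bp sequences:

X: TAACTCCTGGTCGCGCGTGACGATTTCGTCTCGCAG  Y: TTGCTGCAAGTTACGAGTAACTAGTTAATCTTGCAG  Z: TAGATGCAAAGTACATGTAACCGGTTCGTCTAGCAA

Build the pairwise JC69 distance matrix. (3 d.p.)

X–Y: 14/36 sites differ → p ≈ 0.388889, d = −0.75 ln(1 − 0.518519) = 0.548166 ≈ 0.548.
X–Z: 17/36 sites differ → p ≈ 0.472222, d = −0.75 ln(1 − 0.629629) = 0.744938 ≈ 0.745.
Y–Z: 12/36 sites differ → p ≈ 0.333333, d = −0.75 ln(1 − 0.444444) = 0.440839 ≈ 0.441.

d(X,Y) = 0.548, d(X,Z) = 0.745, d(Y,Z) = 0.441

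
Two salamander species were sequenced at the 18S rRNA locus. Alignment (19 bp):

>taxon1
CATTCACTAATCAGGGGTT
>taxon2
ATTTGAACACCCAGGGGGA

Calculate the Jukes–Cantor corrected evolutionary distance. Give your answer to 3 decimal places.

0.749

The sequences differ at 9 of 19 sites (1, 2, 5, 7, 8, 10, 11, 18, 19), so p = 9/19 ≈ 0.473684.
d = −(3/4) ln(1 − 4p/3) = −0.75 ln(1 − 0.631579) = −0.75 ln(0.368421)
  = −0.75 × (-0.998529) = 0.748897 substitutions/site.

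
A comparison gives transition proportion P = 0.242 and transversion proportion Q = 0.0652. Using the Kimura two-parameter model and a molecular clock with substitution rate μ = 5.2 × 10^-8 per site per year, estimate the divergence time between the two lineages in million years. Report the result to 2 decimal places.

4.17

Under the Kimura two-parameter model, d = −½ ln(1 − 2P − Q) − ¼ ln(1 − 2Q).
1 − 2P − Q = 0.4508, giving −½ ln(0.4508) = 0.398366.
1 − 2Q = 0.8696, giving −¼ ln(0.8696) = 0.034930.
d = 0.398366 + 0.034930 = 0.433296.
Under a molecular clock d = 2μt, so t = d/(2μ) = 0.433296 / (2 × 5.2 × 10^-8) = 4.17 million years.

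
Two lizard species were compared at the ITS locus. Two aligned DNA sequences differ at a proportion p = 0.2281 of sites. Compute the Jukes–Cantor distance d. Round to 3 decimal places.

0.272

d = −(3/4) ln(1 − 4p/3) = −0.75 ln(1 − 0.304133) = −0.75 ln(0.695867)
  = −0.75 × (-0.362597) = 0.271948 substitutions/site.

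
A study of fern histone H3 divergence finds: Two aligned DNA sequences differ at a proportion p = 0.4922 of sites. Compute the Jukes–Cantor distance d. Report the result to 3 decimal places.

0.801

d = −(3/4) ln(1 − 4p/3) = −0.75 ln(1 − 0.656267) = −0.75 ln(0.343733)
  = −0.75 × (-1.067890) = 0.800918 substitutions/site.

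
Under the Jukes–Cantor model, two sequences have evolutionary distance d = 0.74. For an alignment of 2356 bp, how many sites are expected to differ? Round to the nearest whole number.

1108

Invert JC69: p = (3/4)(1 − e^(−4d/3)) = 0.75 × (1 − e^(-0.986667)) = 0.75 × (1 − 0.372817) = 0.470387.
Expected differing sites = pL ≈ 0.470387 × 2356 = 1108.231772 ≈ 1108.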